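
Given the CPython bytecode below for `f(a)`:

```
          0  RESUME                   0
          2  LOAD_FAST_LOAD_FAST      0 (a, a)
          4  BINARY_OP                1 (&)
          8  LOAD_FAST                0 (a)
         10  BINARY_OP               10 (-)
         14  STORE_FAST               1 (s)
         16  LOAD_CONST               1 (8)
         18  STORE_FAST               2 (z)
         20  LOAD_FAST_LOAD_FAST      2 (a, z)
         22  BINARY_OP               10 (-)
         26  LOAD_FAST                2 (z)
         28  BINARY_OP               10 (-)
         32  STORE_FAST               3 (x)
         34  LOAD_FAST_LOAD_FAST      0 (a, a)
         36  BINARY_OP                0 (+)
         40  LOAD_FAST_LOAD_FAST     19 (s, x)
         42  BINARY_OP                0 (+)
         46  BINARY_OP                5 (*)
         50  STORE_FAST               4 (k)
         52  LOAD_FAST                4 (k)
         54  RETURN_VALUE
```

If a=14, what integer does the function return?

LOAD_FAST_LOAD_FAST a,a → push 14,14. Stack: [14, 14]
BINARY_OP & → 14 & 14 = 14. Stack: [14]
LOAD_FAST a → push 14. Stack: [14, 14]
BINARY_OP - → 14 - 14 = 0. Stack: [0]
STORE_FAST s → s=0. Stack: []
LOAD_CONST → push 8. Stack: [8]
STORE_FAST z → z=8. Stack: []
LOAD_FAST_LOAD_FAST a,z → push 14,8. Stack: [14, 8]
BINARY_OP - → 14 - 8 = 6. Stack: [6]
LOAD_FAST z → push 8. Stack: [6, 8]
BINARY_OP - → 6 - 8 = -2. Stack: [-2]
STORE_FAST x → x=-2. Stack: []
LOAD_FAST_LOAD_FAST a,a → push 14,14. Stack: [14, 14]
BINARY_OP + → 14 + 14 = 28. Stack: [28]
LOAD_FAST_LOAD_FAST s,x → push 0,-2. Stack: [28, 0, -2]
BINARY_OP + → 0 + -2 = -2. Stack: [28, -2]
BINARY_OP * → 28 * -2 = -56. Stack: [-56]
STORE_FAST k → k=-56. Stack: []
LOAD_FAST k → push -56. Stack: [-56]
RETURN_VALUE → return -56.

-56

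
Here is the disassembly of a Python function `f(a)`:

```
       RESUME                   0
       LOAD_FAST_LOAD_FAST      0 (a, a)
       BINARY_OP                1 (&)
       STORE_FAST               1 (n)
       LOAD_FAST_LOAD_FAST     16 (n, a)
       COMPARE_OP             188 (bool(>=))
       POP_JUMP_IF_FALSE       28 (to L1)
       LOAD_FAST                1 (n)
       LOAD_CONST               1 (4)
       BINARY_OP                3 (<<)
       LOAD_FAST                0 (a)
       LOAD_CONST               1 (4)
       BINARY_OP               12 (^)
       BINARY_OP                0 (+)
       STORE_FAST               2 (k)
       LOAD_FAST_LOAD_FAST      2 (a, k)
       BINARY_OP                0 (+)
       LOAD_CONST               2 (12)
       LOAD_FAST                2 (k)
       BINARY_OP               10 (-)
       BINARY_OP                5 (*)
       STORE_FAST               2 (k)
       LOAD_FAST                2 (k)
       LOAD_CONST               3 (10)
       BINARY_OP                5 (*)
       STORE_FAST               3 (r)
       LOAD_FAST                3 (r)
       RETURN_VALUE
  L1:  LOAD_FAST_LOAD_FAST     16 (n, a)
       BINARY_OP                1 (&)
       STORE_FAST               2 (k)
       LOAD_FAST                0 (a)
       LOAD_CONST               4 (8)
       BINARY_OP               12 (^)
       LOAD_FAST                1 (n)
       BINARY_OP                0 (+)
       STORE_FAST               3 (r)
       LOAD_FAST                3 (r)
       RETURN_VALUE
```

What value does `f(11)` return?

-361580

LOAD_FAST_LOAD_FAST a,a → push 11,11. Stack: [11, 11]
BINARY_OP & → 11 & 11 = 11. Stack: [11]
STORE_FAST n → n=11. Stack: []
LOAD_FAST_LOAD_FAST n,a → push 11,11. Stack: [11, 11]
COMPARE_OP bool(>=) → 11 vs 11 = True. Stack: [True]
POP_JUMP_IF_FALSE → pop True; no jump. Stack: []
LOAD_FAST n → push 11. Stack: [11]
LOAD_CONST → push 4. Stack: [11, 4]
BINARY_OP << → 11 << 4 = 176. Stack: [176]
LOAD_FAST a → push 11. Stack: [176, 11]
LOAD_CONST → push 4. Stack: [176, 11, 4]
BINARY_OP ^ → 11 ^ 4 = 15. Stack: [176, 15]
BINARY_OP + → 176 + 15 = 191. Stack: [191]
STORE_FAST k → k=191. Stack: []
LOAD_FAST_LOAD_FAST a,k → push 11,191. Stack: [11, 191]
BINARY_OP + → 11 + 191 = 202. Stack: [202]
LOAD_CONST → push 12. Stack: [202, 12]
LOAD_FAST k → push 191. Stack: [202, 12, 191]
BINARY_OP - → 12 - 191 = -179. Stack: [202, -179]
BINARY_OP * → 202 * -179 = -36158. Stack: [-36158]
STORE_FAST k → k=-36158. Stack: []
LOAD_FAST k → push -36158. Stack: [-36158]
LOAD_CONST → push 10. Stack: [-36158, 10]
BINARY_OP * → -36158 * 10 = -361580. Stack: [-361580]
STORE_FAST r → r=-361580. Stack: []
LOAD_FAST r → push -361580. Stack: [-361580]
RETURN_VALUE → return -361580.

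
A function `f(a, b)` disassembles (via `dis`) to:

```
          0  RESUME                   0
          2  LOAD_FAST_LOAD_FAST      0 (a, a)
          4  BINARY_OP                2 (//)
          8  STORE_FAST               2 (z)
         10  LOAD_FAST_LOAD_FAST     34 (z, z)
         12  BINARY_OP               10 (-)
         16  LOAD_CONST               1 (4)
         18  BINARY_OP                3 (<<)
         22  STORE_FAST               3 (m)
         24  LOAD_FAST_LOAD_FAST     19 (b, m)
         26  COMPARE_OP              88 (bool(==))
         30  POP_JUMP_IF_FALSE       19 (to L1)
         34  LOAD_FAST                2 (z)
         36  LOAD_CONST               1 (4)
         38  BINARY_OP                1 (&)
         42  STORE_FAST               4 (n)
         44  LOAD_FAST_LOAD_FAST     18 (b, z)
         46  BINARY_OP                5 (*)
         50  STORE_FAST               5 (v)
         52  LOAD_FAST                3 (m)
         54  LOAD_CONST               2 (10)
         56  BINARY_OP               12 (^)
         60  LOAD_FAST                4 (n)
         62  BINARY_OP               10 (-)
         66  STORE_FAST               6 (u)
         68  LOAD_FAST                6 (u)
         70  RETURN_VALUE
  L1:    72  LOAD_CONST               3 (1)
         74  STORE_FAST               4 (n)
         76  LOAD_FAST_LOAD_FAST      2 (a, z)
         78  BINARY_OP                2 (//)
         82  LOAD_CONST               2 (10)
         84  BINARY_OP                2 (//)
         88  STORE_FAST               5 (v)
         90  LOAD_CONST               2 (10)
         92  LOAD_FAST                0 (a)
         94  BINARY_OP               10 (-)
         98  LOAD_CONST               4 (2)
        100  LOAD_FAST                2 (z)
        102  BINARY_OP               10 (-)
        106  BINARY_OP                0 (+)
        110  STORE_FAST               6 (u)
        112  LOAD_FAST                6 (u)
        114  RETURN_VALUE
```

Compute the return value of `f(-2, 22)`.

LOAD_FAST_LOAD_FAST a,a → push -2,-2. Stack: [-2, -2]
BINARY_OP // → -2 // -2 = 1. Stack: [1]
STORE_FAST z → z=1. Stack: []
LOAD_FAST_LOAD_FAST z,z → push 1,1. Stack: [1, 1]
BINARY_OP - → 1 - 1 = 0. Stack: [0]
LOAD_CONST → push 4. Stack: [0, 4]
BINARY_OP << → 0 << 4 = 0. Stack: [0]
STORE_FAST m → m=0. Stack: []
LOAD_FAST_LOAD_FAST b,m → push 22,0. Stack: [22, 0]
COMPARE_OP bool(==) → 22 vs 0 = False. Stack: [False]
POP_JUMP_IF_FALSE → pop False; jump. Stack: []
LOAD_CONST → push 1. Stack: [1]
STORE_FAST n → n=1. Stack: []
LOAD_FAST_LOAD_FAST a,z → push -2,1. Stack: [-2, 1]
BINARY_OP // → -2 // 1 = -2. Stack: [-2]
LOAD_CONST → push 10. Stack: [-2, 10]
BINARY_OP // → -2 // 10 = -1. Stack: [-1]
STORE_FAST v → v=-1. Stack: []
LOAD_CONST → push 10. Stack: [10]
LOAD_FAST a → push -2. Stack: [10, -2]
BINARY_OP - → 10 - -2 = 12. Stack: [12]
LOAD_CONST → push 2. Stack: [12, 2]
LOAD_FAST z → push 1. Stack: [12, 2, 1]
BINARY_OP - → 2 - 1 = 1. Stack: [12, 1]
BINARY_OP + → 12 + 1 = 13. Stack: [13]
STORE_FAST u → u=13. Stack: []
LOAD_FAST u → push 13. Stack: [13]
RETURN_VALUE → return 13.

13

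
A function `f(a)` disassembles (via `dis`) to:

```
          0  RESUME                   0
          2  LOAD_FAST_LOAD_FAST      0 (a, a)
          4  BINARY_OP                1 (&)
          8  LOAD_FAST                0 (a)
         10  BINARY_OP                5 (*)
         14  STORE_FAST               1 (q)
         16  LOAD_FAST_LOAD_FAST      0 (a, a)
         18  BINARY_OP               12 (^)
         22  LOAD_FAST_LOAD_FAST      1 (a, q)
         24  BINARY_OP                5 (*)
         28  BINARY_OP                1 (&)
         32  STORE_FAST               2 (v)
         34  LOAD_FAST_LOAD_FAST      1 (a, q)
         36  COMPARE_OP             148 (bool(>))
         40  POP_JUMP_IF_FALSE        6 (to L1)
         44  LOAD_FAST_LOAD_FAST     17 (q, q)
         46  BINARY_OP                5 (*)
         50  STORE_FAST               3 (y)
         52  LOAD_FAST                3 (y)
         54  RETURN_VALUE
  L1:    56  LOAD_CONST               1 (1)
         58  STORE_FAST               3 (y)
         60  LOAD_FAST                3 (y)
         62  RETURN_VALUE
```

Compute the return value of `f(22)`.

LOAD_FAST_LOAD_FAST a,a → push 22,22. Stack: [22, 22]
BINARY_OP & → 22 & 22 = 22. Stack: [22]
LOAD_FAST a → push 22. Stack: [22, 22]
BINARY_OP * → 22 * 22 = 484. Stack: [484]
STORE_FAST q → q=484. Stack: []
LOAD_FAST_LOAD_FAST a,a → push 22,22. Stack: [22, 22]
BINARY_OP ^ → 22 ^ 22 = 0. Stack: [0]
LOAD_FAST_LOAD_FAST a,q → push 22,484. Stack: [0, 22, 484]
BINARY_OP * → 22 * 484 = 10648. Stack: [0, 10648]
BINARY_OP & → 0 & 10648 = 0. Stack: [0]
STORE_FAST v → v=0. Stack: []
LOAD_FAST_LOAD_FAST a,q → push 22,484. Stack: [22, 484]
COMPARE_OP bool(>) → 22 vs 484 = False. Stack: [False]
POP_JUMP_IF_FALSE → pop False; jump. Stack: []
LOAD_CONST → push 1. Stack: [1]
STORE_FAST y → y=1. Stack: []
LOAD_FAST y → push 1. Stack: [1]
RETURN_VALUE → return 1.

1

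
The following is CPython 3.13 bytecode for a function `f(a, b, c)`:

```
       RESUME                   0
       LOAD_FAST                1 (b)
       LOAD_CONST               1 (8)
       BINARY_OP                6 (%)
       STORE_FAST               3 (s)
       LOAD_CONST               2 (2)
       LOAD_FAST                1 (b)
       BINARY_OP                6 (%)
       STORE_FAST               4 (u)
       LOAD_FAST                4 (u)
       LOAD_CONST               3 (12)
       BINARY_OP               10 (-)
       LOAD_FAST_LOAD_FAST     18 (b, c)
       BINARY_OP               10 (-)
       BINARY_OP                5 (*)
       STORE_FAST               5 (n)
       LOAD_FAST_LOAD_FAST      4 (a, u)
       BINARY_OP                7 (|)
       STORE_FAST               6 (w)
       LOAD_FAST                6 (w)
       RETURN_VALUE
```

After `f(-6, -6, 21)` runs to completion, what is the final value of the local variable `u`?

LOAD_FAST b → push -6. Stack: [-6]
LOAD_CONST → push 8. Stack: [-6, 8]
BINARY_OP % → -6 % 8 = 2. Stack: [2]
STORE_FAST s → s=2. Stack: []
LOAD_CONST → push 2. Stack: [2]
LOAD_FAST b → push -6. Stack: [2, -6]
BINARY_OP % → 2 % -6 = -4. Stack: [-4]
STORE_FAST u → u=-4. Stack: []
LOAD_FAST u → push -4. Stack: [-4]
LOAD_CONST → push 12. Stack: [-4, 12]
BINARY_OP - → -4 - 12 = -16. Stack: [-16]
LOAD_FAST_LOAD_FAST b,c → push -6,21. Stack: [-16, -6, 21]
BINARY_OP - → -6 - 21 = -27. Stack: [-16, -27]
BINARY_OP * → -16 * -27 = 432. Stack: [432]
STORE_FAST n → n=432. Stack: []
LOAD_FAST_LOAD_FAST a,u → push -6,-4. Stack: [-6, -4]
BINARY_OP | → -6 | -4 = -2. Stack: [-2]
STORE_FAST w → w=-2. Stack: []
LOAD_FAST w → push -2. Stack: [-2]
RETURN_VALUE → return -2.

-4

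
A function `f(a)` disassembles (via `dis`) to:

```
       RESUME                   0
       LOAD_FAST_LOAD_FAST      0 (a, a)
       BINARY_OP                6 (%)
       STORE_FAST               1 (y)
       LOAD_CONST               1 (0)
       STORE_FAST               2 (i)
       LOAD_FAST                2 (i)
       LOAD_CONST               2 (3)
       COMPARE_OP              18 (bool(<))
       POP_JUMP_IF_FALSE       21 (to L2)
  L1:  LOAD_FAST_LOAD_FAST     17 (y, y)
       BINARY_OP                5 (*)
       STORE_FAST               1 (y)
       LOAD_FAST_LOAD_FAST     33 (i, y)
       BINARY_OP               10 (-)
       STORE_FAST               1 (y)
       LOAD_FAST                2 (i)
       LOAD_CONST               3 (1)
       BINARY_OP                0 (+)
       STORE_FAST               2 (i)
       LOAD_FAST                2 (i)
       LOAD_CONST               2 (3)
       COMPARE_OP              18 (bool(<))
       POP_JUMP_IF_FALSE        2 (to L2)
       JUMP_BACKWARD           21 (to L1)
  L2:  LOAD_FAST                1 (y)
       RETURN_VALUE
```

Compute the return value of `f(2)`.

1

LOAD_FAST_LOAD_FAST a,a → push 2,2. Stack: [2, 2]
BINARY_OP % → 2 % 2 = 0. Stack: [0]
STORE_FAST y → y=0. Stack: []
LOAD_CONST → push 0. Stack: [0]
STORE_FAST i → i=0. Stack: []
LOAD_FAST i → push 0. Stack: [0]
LOAD_CONST → push 3. Stack: [0, 3]
COMPARE_OP bool(<) → 0 vs 3 = True. Stack: [True]
POP_JUMP_IF_FALSE → pop True; no jump. Stack: []
LOAD_FAST_LOAD_FAST y,y → push 0,0. Stack: [0, 0]
BINARY_OP * → 0 * 0 = 0. Stack: [0]
STORE_FAST y → y=0. Stack: []
LOAD_FAST_LOAD_FAST i,y → push 0,0. Stack: [0, 0]
BINARY_OP - → 0 - 0 = 0. Stack: [0]
STORE_FAST y → y=0. Stack: []
LOAD_FAST i → push 0. Stack: [0]
LOAD_CONST → push 1. Stack: [0, 1]
BINARY_OP + → 0 + 1 = 1. Stack: [1]
STORE_FAST i → i=1. Stack: []
LOAD_FAST i → push 1. Stack: [1]
LOAD_CONST → push 3. Stack: [1, 3]
COMPARE_OP bool(<) → 1 vs 3 = True. Stack: [True]
POP_JUMP_IF_FALSE → pop True; no jump. Stack: []
LOAD_FAST_LOAD_FAST y,y → push 0,0. Stack: [0, 0]
BINARY_OP * → 0 * 0 = 0. Stack: [0]
STORE_FAST y → y=0. Stack: []
LOAD_FAST_LOAD_FAST i,y → push 1,0. Stack: [1, 0]
BINARY_OP - → 1 - 0 = 1. Stack: [1]
STORE_FAST y → y=1. Stack: []
LOAD_FAST i → push 1. Stack: [1]
LOAD_CONST → push 1. Stack: [1, 1]
BINARY_OP + → 1 + 1 = 2. Stack: [2]
STORE_FAST i → i=2. Stack: []
LOAD_FAST i → push 2. Stack: [2]
LOAD_CONST → push 3. Stack: [2, 3]
COMPARE_OP bool(<) → 2 vs 3 = True. Stack: [True]
POP_JUMP_IF_FALSE → pop True; no jump. Stack: []
LOAD_FAST_LOAD_FAST y,y → push 1,1. Stack: [1, 1]
BINARY_OP * → 1 * 1 = 1. Stack: [1]
STORE_FAST y → y=1. Stack: []
LOAD_FAST_LOAD_FAST i,y → push 2,1. Stack: [2, 1]
BINARY_OP - → 2 - 1 = 1. Stack: [1]
STORE_FAST y → y=1. Stack: []
LOAD_FAST i → push 2. Stack: [2]
LOAD_CONST → push 1. Stack: [2, 1]
BINARY_OP + → 2 + 1 = 3. Stack: [3]
STORE_FAST i → i=3. Stack: []
LOAD_FAST i → push 3. Stack: [3]
LOAD_CONST → push 3. Stack: [3, 3]
COMPARE_OP bool(<) → 3 vs 3 = False. Stack: [False]
POP_JUMP_IF_FALSE → pop False; jump. Stack: []
LOAD_FAST y → push 1. Stack: [1]
RETURN_VALUE → return 1.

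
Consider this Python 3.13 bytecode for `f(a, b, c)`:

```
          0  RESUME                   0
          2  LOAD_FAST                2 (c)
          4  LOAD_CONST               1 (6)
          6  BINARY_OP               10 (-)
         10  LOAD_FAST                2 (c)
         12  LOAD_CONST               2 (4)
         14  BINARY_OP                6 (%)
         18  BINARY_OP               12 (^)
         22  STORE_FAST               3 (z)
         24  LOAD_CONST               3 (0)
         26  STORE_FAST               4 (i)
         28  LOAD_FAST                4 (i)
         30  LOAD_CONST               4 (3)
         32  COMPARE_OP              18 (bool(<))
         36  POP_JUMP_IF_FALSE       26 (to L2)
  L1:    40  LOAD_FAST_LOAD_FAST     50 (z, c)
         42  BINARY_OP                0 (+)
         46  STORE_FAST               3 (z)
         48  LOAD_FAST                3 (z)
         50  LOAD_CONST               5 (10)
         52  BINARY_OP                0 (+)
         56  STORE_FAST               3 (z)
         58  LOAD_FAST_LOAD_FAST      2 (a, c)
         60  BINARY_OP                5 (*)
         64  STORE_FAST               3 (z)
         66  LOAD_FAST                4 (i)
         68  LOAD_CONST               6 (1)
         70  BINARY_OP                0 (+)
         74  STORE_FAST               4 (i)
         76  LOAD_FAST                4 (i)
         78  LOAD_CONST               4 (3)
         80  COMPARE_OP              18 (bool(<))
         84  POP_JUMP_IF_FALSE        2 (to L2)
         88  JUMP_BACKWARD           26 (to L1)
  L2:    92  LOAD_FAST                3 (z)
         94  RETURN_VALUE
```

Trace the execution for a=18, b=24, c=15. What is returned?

270

LOAD_FAST c → push 15
LOAD_CONST → push 6
BINARY_OP - → 15 - 6 = 9
LOAD_FAST c → push 15
LOAD_CONST → push 4
BINARY_OP % → 15 % 4 = 3
BINARY_OP ^ → 9 ^ 3 = 10
STORE_FAST z → z=10
LOAD_CONST → push 0
STORE_FAST i → i=0
LOAD_FAST i → push 0
LOAD_CONST → push 3
COMPARE_OP bool(<) → 0 vs 3 = True
POP_JUMP_IF_FALSE → pop True; no jump
LOAD_FAST_LOAD_FAST z,c → push 10,15
BINARY_OP + → 10 + 15 = 25
STORE_FAST z → z=25
LOAD_FAST z → push 25
LOAD_CONST → push 10
BINARY_OP + → 25 + 10 = 35
STORE_FAST z → z=35
LOAD_FAST_LOAD_FAST a,c → push 18,15
BINARY_OP * → 18 * 15 = 270
STORE_FAST z → z=270
LOAD_FAST i → push 0
LOAD_CONST → push 1
BINARY_OP + → 0 + 1 = 1
STORE_FAST i → i=1
LOAD_FAST i → push 1
LOAD_CONST → push 3
COMPARE_OP bool(<) → 1 vs 3 = True
POP_JUMP_IF_FALSE → pop True; no jump
LOAD_FAST_LOAD_FAST z,c → push 270,15
BINARY_OP + → 270 + 15 = 285
STORE_FAST z → z=285
LOAD_FAST z → push 285
LOAD_CONST → push 10
BINARY_OP + → 285 + 10 = 295
STORE_FAST z → z=295
LOAD_FAST_LOAD_FAST a,c → push 18,15
BINARY_OP * → 18 * 15 = 270
STORE_FAST z → z=270
LOAD_FAST i → push 1
LOAD_CONST → push 1
BINARY_OP + → 1 + 1 = 2
STORE_FAST i → i=2
LOAD_FAST i → push 2
LOAD_CONST → push 3
COMPARE_OP bool(<) → 2 vs 3 = True
POP_JUMP_IF_FALSE → pop True; no jump
LOAD_FAST_LOAD_FAST z,c → push 270,15
BINARY_OP + → 270 + 15 = 285
STORE_FAST z → z=285
LOAD_FAST z → push 285
LOAD_CONST → push 10
BINARY_OP + → 285 + 10 = 295
STORE_FAST z → z=295
LOAD_FAST_LOAD_FAST a,c → push 18,15
BINARY_OP * → 18 * 15 = 270
STORE_FAST z → z=270
LOAD_FAST i → push 2
LOAD_CONST → push 1
BINARY_OP + → 2 + 1 = 3
STORE_FAST i → i=3
LOAD_FAST i → push 3
LOAD_CONST → push 3
COMPARE_OP bool(<) → 3 vs 3 = False
POP_JUMP_IF_FALSE → pop False; jump
LOAD_FAST z → push 270
RETURN_VALUE → return 270.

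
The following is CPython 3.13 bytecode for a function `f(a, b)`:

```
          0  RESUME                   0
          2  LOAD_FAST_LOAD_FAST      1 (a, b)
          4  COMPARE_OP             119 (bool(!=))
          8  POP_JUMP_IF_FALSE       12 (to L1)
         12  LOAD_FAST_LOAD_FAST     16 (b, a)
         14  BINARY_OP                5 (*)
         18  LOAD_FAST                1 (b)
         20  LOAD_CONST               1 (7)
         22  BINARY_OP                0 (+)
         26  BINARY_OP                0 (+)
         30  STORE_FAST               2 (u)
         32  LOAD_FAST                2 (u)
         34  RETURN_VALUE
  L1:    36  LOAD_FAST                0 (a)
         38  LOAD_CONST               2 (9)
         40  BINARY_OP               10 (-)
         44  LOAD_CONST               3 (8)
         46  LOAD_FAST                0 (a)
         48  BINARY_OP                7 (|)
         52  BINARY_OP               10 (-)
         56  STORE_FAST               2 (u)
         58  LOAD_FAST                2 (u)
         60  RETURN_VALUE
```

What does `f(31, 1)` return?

LOAD_FAST_LOAD_FAST a,b → push 31,1. Stack: [31, 1]
COMPARE_OP bool(!=) → 31 vs 1 = True. Stack: [True]
POP_JUMP_IF_FALSE → pop True; no jump. Stack: []
LOAD_FAST_LOAD_FAST b,a → push 1,31. Stack: [1, 31]
BINARY_OP * → 1 * 31 = 31. Stack: [31]
LOAD_FAST b → push 1. Stack: [31, 1]
LOAD_CONST → push 7. Stack: [31, 1, 7]
BINARY_OP + → 1 + 7 = 8. Stack: [31, 8]
BINARY_OP + → 31 + 8 = 39. Stack: [39]
STORE_FAST u → u=39. Stack: []
LOAD_FAST u → push 39. Stack: [39]
RETURN_VALUE → return 39.

39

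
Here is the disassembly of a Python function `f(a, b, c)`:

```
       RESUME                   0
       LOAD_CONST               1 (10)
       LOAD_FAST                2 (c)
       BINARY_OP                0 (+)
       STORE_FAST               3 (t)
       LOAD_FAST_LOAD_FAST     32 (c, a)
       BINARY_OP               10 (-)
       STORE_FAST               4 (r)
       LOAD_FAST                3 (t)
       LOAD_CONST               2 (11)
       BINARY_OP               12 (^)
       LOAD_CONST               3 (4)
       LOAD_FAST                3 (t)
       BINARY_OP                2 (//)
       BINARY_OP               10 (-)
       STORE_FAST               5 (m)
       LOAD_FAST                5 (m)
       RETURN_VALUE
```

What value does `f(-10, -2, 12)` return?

29

LOAD_CONST → push 10. Stack: [10]
LOAD_FAST c → push 12. Stack: [10, 12]
BINARY_OP + → 10 + 12 = 22. Stack: [22]
STORE_FAST t → t=22. Stack: []
LOAD_FAST_LOAD_FAST c,a → push 12,-10. Stack: [12, -10]
BINARY_OP - → 12 - -10 = 22. Stack: [22]
STORE_FAST r → r=22. Stack: []
LOAD_FAST t → push 22. Stack: [22]
LOAD_CONST → push 11. Stack: [22, 11]
BINARY_OP ^ → 22 ^ 11 = 29. Stack: [29]
LOAD_CONST → push 4. Stack: [29, 4]
LOAD_FAST t → push 22. Stack: [29, 4, 22]
BINARY_OP // → 4 // 22 = 0. Stack: [29, 0]
BINARY_OP - → 29 - 0 = 29. Stack: [29]
STORE_FAST m → m=29. Stack: []
LOAD_FAST m → push 29. Stack: [29]
RETURN_VALUE → return 29.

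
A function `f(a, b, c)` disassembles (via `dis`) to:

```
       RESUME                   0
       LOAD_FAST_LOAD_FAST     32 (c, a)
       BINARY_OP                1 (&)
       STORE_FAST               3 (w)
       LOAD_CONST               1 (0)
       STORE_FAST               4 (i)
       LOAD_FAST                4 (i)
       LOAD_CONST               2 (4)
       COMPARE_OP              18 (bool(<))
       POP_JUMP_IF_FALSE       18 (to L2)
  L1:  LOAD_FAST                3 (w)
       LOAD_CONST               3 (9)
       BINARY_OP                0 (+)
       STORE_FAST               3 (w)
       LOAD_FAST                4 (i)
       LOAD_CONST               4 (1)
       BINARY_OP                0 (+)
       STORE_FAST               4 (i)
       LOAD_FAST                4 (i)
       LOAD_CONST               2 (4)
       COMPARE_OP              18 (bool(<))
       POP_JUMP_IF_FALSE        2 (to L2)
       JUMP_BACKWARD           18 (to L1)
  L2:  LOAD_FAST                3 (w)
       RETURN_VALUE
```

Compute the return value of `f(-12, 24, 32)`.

LOAD_FAST_LOAD_FAST c,a → push 32,-12. Stack: [32, -12]
BINARY_OP & → 32 & -12 = 32. Stack: [32]
STORE_FAST w → w=32. Stack: []
LOAD_CONST → push 0. Stack: [0]
STORE_FAST i → i=0. Stack: []
LOAD_FAST i → push 0. Stack: [0]
LOAD_CONST → push 4. Stack: [0, 4]
COMPARE_OP bool(<) → 0 vs 4 = True. Stack: [True]
POP_JUMP_IF_FALSE → pop True; no jump. Stack: []
LOAD_FAST w → push 32. Stack: [32]
LOAD_CONST → push 9. Stack: [32, 9]
BINARY_OP + → 32 + 9 = 41. Stack: [41]
STORE_FAST w → w=41. Stack: []
LOAD_FAST i → push 0. Stack: [0]
LOAD_CONST → push 1. Stack: [0, 1]
BINARY_OP + → 0 + 1 = 1. Stack: [1]
STORE_FAST i → i=1. Stack: []
LOAD_FAST i → push 1. Stack: [1]
LOAD_CONST → push 4. Stack: [1, 4]
COMPARE_OP bool(<) → 1 vs 4 = True. Stack: [True]
POP_JUMP_IF_FALSE → pop True; no jump. Stack: []
LOAD_FAST w → push 41. Stack: [41]
LOAD_CONST → push 9. Stack: [41, 9]
BINARY_OP + → 41 + 9 = 50. Stack: [50]
STORE_FAST w → w=50. Stack: []
LOAD_FAST i → push 1. Stack: [1]
LOAD_CONST → push 1. Stack: [1, 1]
BINARY_OP + → 1 + 1 = 2. Stack: [2]
STORE_FAST i → i=2. Stack: []
LOAD_FAST i → push 2. Stack: [2]
LOAD_CONST → push 4. Stack: [2, 4]
COMPARE_OP bool(<) → 2 vs 4 = True. Stack: [True]
POP_JUMP_IF_FALSE → pop True; no jump. Stack: []
LOAD_FAST w → push 50. Stack: [50]
LOAD_CONST → push 9. Stack: [50, 9]
BINARY_OP + → 50 + 9 = 59. Stack: [59]
STORE_FAST w → w=59. Stack: []
LOAD_FAST i → push 2. Stack: [2]
LOAD_CONST → push 1. Stack: [2, 1]
BINARY_OP + → 2 + 1 = 3. Stack: [3]
STORE_FAST i → i=3. Stack: []
LOAD_FAST i → push 3. Stack: [3]
LOAD_CONST → push 4. Stack: [3, 4]
COMPARE_OP bool(<) → 3 vs 4 = True. Stack: [True]
POP_JUMP_IF_FALSE → pop True; no jump. Stack: []
LOAD_FAST w → push 59. Stack: [59]
LOAD_CONST → push 9. Stack: [59, 9]
BINARY_OP + → 59 + 9 = 68. Stack: [68]
STORE_FAST w → w=68. Stack: []
LOAD_FAST i → push 3. Stack: [3]
LOAD_CONST → push 1. Stack: [3, 1]
BINARY_OP + → 3 + 1 = 4. Stack: [4]
STORE_FAST i → i=4. Stack: []
LOAD_FAST i → push 4. Stack: [4]
LOAD_CONST → push 4. Stack: [4, 4]
COMPARE_OP bool(<) → 4 vs 4 = False. Stack: [False]
POP_JUMP_IF_FALSE → pop False; jump. Stack: []
LOAD_FAST w → push 68. Stack: [68]
RETURN_VALUE → return 68.

68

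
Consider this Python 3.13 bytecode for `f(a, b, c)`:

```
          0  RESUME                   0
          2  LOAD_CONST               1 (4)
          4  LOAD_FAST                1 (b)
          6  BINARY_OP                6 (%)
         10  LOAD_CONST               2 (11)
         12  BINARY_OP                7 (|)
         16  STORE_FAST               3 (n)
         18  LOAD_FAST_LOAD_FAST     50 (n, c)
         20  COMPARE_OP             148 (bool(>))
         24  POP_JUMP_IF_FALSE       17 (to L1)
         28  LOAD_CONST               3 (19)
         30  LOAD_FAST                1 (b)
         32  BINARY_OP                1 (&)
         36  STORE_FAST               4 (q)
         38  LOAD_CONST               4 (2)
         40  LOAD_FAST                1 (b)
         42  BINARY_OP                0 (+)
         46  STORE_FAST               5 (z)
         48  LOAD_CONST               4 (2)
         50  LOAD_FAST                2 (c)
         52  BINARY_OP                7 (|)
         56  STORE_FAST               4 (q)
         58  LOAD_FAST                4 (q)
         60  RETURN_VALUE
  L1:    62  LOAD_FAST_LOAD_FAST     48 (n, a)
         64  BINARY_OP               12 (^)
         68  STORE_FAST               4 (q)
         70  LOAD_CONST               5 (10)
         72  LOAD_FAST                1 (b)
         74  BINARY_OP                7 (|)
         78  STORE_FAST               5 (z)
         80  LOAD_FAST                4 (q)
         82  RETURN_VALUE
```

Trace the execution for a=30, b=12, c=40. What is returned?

LOAD_CONST → push 4. Stack: [4]
LOAD_FAST b → push 12. Stack: [4, 12]
BINARY_OP % → 4 % 12 = 4. Stack: [4]
LOAD_CONST → push 11. Stack: [4, 11]
BINARY_OP | → 4 | 11 = 15. Stack: [15]
STORE_FAST n → n=15. Stack: []
LOAD_FAST_LOAD_FAST n,c → push 15,40. Stack: [15, 40]
COMPARE_OP bool(>) → 15 vs 40 = False. Stack: [False]
POP_JUMP_IF_FALSE → pop False; jump. Stack: []
LOAD_FAST_LOAD_FAST n,a → push 15,30. Stack: [15, 30]
BINARY_OP ^ → 15 ^ 30 = 17. Stack: [17]
STORE_FAST q → q=17. Stack: []
LOAD_CONST → push 10. Stack: [10]
LOAD_FAST b → push 12. Stack: [10, 12]
BINARY_OP | → 10 | 12 = 14. Stack: [14]
STORE_FAST z → z=14. Stack: []
LOAD_FAST q → push 17. Stack: [17]
RETURN_VALUE → return 17.

17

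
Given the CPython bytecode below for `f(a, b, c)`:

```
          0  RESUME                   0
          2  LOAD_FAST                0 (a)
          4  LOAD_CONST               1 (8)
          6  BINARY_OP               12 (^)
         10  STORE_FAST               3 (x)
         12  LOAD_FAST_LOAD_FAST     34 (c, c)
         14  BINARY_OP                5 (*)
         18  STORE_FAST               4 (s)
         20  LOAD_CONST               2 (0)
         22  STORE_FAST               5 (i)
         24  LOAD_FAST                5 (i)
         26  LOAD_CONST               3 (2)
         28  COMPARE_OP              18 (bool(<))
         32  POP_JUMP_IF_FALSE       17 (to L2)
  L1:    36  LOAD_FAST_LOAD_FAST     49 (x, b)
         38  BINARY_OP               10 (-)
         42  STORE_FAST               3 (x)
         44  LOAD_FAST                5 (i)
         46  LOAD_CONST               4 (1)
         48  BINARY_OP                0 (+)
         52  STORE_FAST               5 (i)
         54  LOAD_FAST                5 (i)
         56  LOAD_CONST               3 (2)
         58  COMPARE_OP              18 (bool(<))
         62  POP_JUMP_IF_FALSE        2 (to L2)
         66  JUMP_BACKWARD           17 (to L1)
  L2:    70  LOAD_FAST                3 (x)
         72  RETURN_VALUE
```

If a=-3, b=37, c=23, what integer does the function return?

-85

LOAD_FAST a → push -3. Stack: [-3]
LOAD_CONST → push 8. Stack: [-3, 8]
BINARY_OP ^ → -3 ^ 8 = -11. Stack: [-11]
STORE_FAST x → x=-11. Stack: []
LOAD_FAST_LOAD_FAST c,c → push 23,23. Stack: [23, 23]
BINARY_OP * → 23 * 23 = 529. Stack: [529]
STORE_FAST s → s=529. Stack: []
LOAD_CONST → push 0. Stack: [0]
STORE_FAST i → i=0. Stack: []
LOAD_FAST i → push 0. Stack: [0]
LOAD_CONST → push 2. Stack: [0, 2]
COMPARE_OP bool(<) → 0 vs 2 = True. Stack: [True]
POP_JUMP_IF_FALSE → pop True; no jump. Stack: []
LOAD_FAST_LOAD_FAST x,b → push -11,37. Stack: [-11, 37]
BINARY_OP - → -11 - 37 = -48. Stack: [-48]
STORE_FAST x → x=-48. Stack: []
LOAD_FAST i → push 0. Stack: [0]
LOAD_CONST → push 1. Stack: [0, 1]
BINARY_OP + → 0 + 1 = 1. Stack: [1]
STORE_FAST i → i=1. Stack: []
LOAD_FAST i → push 1. Stack: [1]
LOAD_CONST → push 2. Stack: [1, 2]
COMPARE_OP bool(<) → 1 vs 2 = True. Stack: [True]
POP_JUMP_IF_FALSE → pop True; no jump. Stack: []
LOAD_FAST_LOAD_FAST x,b → push -48,37. Stack: [-48, 37]
BINARY_OP - → -48 - 37 = -85. Stack: [-85]
STORE_FAST x → x=-85. Stack: []
LOAD_FAST i → push 1. Stack: [1]
LOAD_CONST → push 1. Stack: [1, 1]
BINARY_OP + → 1 + 1 = 2. Stack: [2]
STORE_FAST i → i=2. Stack: []
LOAD_FAST i → push 2. Stack: [2]
LOAD_CONST → push 2. Stack: [2, 2]
COMPARE_OP bool(<) → 2 vs 2 = False. Stack: [False]
POP_JUMP_IF_FALSE → pop False; jump. Stack: []
LOAD_FAST x → push -85. Stack: [-85]
RETURN_VALUE → return -85.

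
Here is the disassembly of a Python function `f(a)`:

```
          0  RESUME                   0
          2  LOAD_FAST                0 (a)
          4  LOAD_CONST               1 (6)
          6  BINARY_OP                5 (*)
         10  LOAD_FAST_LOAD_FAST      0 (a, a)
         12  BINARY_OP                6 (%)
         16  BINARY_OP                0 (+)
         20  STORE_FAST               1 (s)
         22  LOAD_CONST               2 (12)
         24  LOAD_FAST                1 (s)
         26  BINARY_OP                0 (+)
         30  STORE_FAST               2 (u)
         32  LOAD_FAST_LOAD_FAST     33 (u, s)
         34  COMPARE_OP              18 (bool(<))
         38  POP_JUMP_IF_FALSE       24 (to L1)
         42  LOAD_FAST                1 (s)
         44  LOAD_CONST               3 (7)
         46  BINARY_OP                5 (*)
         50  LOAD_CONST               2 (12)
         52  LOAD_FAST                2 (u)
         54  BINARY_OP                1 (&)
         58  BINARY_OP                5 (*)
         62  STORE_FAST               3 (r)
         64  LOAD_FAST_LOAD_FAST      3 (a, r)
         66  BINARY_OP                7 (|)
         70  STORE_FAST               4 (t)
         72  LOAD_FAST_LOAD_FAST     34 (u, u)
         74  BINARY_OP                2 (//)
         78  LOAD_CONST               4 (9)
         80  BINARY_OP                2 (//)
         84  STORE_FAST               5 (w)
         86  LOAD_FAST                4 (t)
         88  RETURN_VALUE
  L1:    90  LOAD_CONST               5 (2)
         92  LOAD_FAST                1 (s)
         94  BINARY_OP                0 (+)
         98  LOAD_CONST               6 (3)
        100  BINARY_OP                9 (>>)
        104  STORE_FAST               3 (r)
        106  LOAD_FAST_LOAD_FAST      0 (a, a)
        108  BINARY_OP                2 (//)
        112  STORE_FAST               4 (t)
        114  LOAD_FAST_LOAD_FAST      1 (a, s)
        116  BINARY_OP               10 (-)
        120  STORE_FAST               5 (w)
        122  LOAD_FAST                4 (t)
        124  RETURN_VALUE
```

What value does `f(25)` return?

1

LOAD_FAST a → push 25. Stack: [25]
LOAD_CONST → push 6. Stack: [25, 6]
BINARY_OP * → 25 * 6 = 150. Stack: [150]
LOAD_FAST_LOAD_FAST a,a → push 25,25. Stack: [150, 25, 25]
BINARY_OP % → 25 % 25 = 0. Stack: [150, 0]
BINARY_OP + → 150 + 0 = 150. Stack: [150]
STORE_FAST s → s=150. Stack: []
LOAD_CONST → push 12. Stack: [12]
LOAD_FAST s → push 150. Stack: [12, 150]
BINARY_OP + → 12 + 150 = 162. Stack: [162]
STORE_FAST u → u=162. Stack: []
LOAD_FAST_LOAD_FAST u,s → push 162,150. Stack: [162, 150]
COMPARE_OP bool(<) → 162 vs 150 = False. Stack: [False]
POP_JUMP_IF_FALSE → pop False; jump. Stack: []
LOAD_CONST → push 2. Stack: [2]
LOAD_FAST s → push 150. Stack: [2, 150]
BINARY_OP + → 2 + 150 = 152. Stack: [152]
LOAD_CONST → push 3. Stack: [152, 3]
BINARY_OP >> → 152 >> 3 = 19. Stack: [19]
STORE_FAST r → r=19. Stack: []
LOAD_FAST_LOAD_FAST a,a → push 25,25. Stack: [25, 25]
BINARY_OP // → 25 // 25 = 1. Stack: [1]
STORE_FAST t → t=1. Stack: []
LOAD_FAST_LOAD_FAST a,s → push 25,150. Stack: [25, 150]
BINARY_OP - → 25 - 150 = -125. Stack: [-125]
STORE_FAST w → w=-125. Stack: []
LOAD_FAST t → push 1. Stack: [1]
RETURN_VALUE → return 1.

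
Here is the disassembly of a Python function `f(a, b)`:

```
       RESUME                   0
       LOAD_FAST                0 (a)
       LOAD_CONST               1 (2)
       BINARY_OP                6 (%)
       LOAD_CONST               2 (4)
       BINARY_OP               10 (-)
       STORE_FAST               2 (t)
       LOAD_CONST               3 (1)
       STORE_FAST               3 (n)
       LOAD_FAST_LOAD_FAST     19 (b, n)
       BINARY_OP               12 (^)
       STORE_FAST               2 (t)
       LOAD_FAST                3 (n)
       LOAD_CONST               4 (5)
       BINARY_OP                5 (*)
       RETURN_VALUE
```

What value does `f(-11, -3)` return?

5

LOAD_FAST a → push -11. Stack: [-11]
LOAD_CONST → push 2. Stack: [-11, 2]
BINARY_OP % → -11 % 2 = 1. Stack: [1]
LOAD_CONST → push 4. Stack: [1, 4]
BINARY_OP - → 1 - 4 = -3. Stack: [-3]
STORE_FAST t → t=-3. Stack: []
LOAD_CONST → push 1. Stack: [1]
STORE_FAST n → n=1. Stack: []
LOAD_FAST_LOAD_FAST b,n → push -3,1. Stack: [-3, 1]
BINARY_OP ^ → -3 ^ 1 = -4. Stack: [-4]
STORE_FAST t → t=-4. Stack: []
LOAD_FAST n → push 1. Stack: [1]
LOAD_CONST → push 5. Stack: [1, 5]
BINARY_OP * → 1 * 5 = 5. Stack: [5]
RETURN_VALUE → return 5.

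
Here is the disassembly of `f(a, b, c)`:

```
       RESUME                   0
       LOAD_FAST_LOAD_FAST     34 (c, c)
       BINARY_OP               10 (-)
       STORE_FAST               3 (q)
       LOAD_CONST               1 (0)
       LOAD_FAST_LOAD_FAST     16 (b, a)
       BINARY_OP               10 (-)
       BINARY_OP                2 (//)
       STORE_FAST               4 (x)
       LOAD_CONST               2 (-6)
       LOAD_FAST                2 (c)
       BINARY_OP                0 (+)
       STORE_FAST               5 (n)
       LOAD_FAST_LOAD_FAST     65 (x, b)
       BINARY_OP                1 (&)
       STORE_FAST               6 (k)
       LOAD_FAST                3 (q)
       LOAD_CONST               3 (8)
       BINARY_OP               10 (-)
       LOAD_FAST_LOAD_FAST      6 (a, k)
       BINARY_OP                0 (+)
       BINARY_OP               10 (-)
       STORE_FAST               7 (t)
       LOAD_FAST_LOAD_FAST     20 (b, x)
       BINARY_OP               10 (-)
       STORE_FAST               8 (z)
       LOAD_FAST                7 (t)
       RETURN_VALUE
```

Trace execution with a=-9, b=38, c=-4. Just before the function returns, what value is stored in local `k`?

LOAD_FAST_LOAD_FAST c,c → push -4,-4. Stack: [-4, -4]
BINARY_OP - → -4 - -4 = 0. Stack: [0]
STORE_FAST q → q=0. Stack: []
LOAD_CONST → push 0. Stack: [0]
LOAD_FAST_LOAD_FAST b,a → push 38,-9. Stack: [0, 38, -9]
BINARY_OP - → 38 - -9 = 47. Stack: [0, 47]
BINARY_OP // → 0 // 47 = 0. Stack: [0]
STORE_FAST x → x=0. Stack: []
LOAD_CONST → push -6. Stack: [-6]
LOAD_FAST c → push -4. Stack: [-6, -4]
BINARY_OP + → -6 + -4 = -10. Stack: [-10]
STORE_FAST n → n=-10. Stack: []
LOAD_FAST_LOAD_FAST x,b → push 0,38. Stack: [0, 38]
BINARY_OP & → 0 & 38 = 0. Stack: [0]
STORE_FAST k → k=0. Stack: []
LOAD_FAST q → push 0. Stack: [0]
LOAD_CONST → push 8. Stack: [0, 8]
BINARY_OP - → 0 - 8 = -8. Stack: [-8]
LOAD_FAST_LOAD_FAST a,k → push -9,0. Stack: [-8, -9, 0]
BINARY_OP + → -9 + 0 = -9. Stack: [-8, -9]
BINARY_OP - → -8 - -9 = 1. Stack: [1]
STORE_FAST t → t=1. Stack: []
LOAD_FAST_LOAD_FAST b,x → push 38,0. Stack: [38, 0]
BINARY_OP - → 38 - 0 = 38. Stack: [38]
STORE_FAST z → z=38. Stack: []
LOAD_FAST t → push 1. Stack: [1]
RETURN_VALUE → return 1.

0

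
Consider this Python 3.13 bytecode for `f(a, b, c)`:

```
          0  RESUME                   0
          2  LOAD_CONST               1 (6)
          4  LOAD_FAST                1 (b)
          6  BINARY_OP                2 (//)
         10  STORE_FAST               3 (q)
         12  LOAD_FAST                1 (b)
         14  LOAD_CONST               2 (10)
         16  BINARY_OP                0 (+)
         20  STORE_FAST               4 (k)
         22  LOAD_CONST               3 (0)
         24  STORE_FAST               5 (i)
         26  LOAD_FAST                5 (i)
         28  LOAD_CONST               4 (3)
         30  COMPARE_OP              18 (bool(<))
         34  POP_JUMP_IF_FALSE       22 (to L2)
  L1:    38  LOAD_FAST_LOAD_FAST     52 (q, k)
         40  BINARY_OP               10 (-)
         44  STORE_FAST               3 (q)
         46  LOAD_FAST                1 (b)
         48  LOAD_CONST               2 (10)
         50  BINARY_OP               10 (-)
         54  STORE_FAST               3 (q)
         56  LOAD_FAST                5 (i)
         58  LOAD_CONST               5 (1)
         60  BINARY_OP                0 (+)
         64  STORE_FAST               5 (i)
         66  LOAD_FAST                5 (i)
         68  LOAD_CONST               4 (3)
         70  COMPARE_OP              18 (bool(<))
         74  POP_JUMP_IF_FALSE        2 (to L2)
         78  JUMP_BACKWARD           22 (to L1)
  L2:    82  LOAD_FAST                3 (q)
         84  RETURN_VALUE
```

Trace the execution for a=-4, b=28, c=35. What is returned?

18

LOAD_CONST → push 6. Stack: [6]
LOAD_FAST b → push 28. Stack: [6, 28]
BINARY_OP // → 6 // 28 = 0. Stack: [0]
STORE_FAST q → q=0. Stack: []
LOAD_FAST b → push 28. Stack: [28]
LOAD_CONST → push 10. Stack: [28, 10]
BINARY_OP + → 28 + 10 = 38. Stack: [38]
STORE_FAST k → k=38. Stack: []
LOAD_CONST → push 0. Stack: [0]
STORE_FAST i → i=0. Stack: []
LOAD_FAST i → push 0. Stack: [0]
LOAD_CONST → push 3. Stack: [0, 3]
COMPARE_OP bool(<) → 0 vs 3 = True. Stack: [True]
POP_JUMP_IF_FALSE → pop True; no jump. Stack: []
LOAD_FAST_LOAD_FAST q,k → push 0,38. Stack: [0, 38]
BINARY_OP - → 0 - 38 = -38. Stack: [-38]
STORE_FAST q → q=-38. Stack: []
LOAD_FAST b → push 28. Stack: [28]
LOAD_CONST → push 10. Stack: [28, 10]
BINARY_OP - → 28 - 10 = 18. Stack: [18]
STORE_FAST q → q=18. Stack: []
LOAD_FAST i → push 0. Stack: [0]
LOAD_CONST → push 1. Stack: [0, 1]
BINARY_OP + → 0 + 1 = 1. Stack: [1]
STORE_FAST i → i=1. Stack: []
LOAD_FAST i → push 1. Stack: [1]
LOAD_CONST → push 3. Stack: [1, 3]
COMPARE_OP bool(<) → 1 vs 3 = True. Stack: [True]
POP_JUMP_IF_FALSE → pop True; no jump. Stack: []
LOAD_FAST_LOAD_FAST q,k → push 18,38. Stack: [18, 38]
BINARY_OP - → 18 - 38 = -20. Stack: [-20]
STORE_FAST q → q=-20. Stack: []
LOAD_FAST b → push 28. Stack: [28]
LOAD_CONST → push 10. Stack: [28, 10]
BINARY_OP - → 28 - 10 = 18. Stack: [18]
STORE_FAST q → q=18. Stack: []
LOAD_FAST i → push 1. Stack: [1]
LOAD_CONST → push 1. Stack: [1, 1]
BINARY_OP + → 1 + 1 = 2. Stack: [2]
STORE_FAST i → i=2. Stack: []
LOAD_FAST i → push 2. Stack: [2]
LOAD_CONST → push 3. Stack: [2, 3]
COMPARE_OP bool(<) → 2 vs 3 = True. Stack: [True]
POP_JUMP_IF_FALSE → pop True; no jump. Stack: []
LOAD_FAST_LOAD_FAST q,k → push 18,38. Stack: [18, 38]
BINARY_OP - → 18 - 38 = -20. Stack: [-20]
STORE_FAST q → q=-20. Stack: []
LOAD_FAST b → push 28. Stack: [28]
LOAD_CONST → push 10. Stack: [28, 10]
BINARY_OP - → 28 - 10 = 18. Stack: [18]
STORE_FAST q → q=18. Stack: []
LOAD_FAST i → push 2. Stack: [2]
LOAD_CONST → push 1. Stack: [2, 1]
BINARY_OP + → 2 + 1 = 3. Stack: [3]
STORE_FAST i → i=3. Stack: []
LOAD_FAST i → push 3. Stack: [3]
LOAD_CONST → push 3. Stack: [3, 3]
COMPARE_OP bool(<) → 3 vs 3 = False. Stack: [False]
POP_JUMP_IF_FALSE → pop False; jump. Stack: []
LOAD_FAST q → push 18. Stack: [18]
RETURN_VALUE → return 18.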